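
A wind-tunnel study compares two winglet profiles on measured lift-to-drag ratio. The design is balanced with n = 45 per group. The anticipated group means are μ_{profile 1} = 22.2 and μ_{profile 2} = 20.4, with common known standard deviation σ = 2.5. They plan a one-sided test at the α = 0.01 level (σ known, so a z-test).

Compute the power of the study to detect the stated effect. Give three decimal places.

Power ≈ 0.862

Standardized effect: d = |μ_{profile 1} − μ_{profile 2}| / σ = |22.2 − 20.4| / 2.5 = 0.7200
Noncentrality parameter: δ = d·√(n/2) = 0.7200 × √(45/2) = 3.4153
Critical value for a one-sided test at α = 0.01: z_α = 2.326.
Power = Φ(δ − 2.326) = Φ(1.089) = 0.8619.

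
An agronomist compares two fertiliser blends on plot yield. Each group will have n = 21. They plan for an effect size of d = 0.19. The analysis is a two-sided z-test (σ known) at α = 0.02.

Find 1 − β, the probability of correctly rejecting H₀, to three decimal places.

Power ≈ 0.045

Noncentrality parameter: δ = d·√(n/2) = 0.19 × √(21/2) = 0.6157
Two-sided α = 0.02 → critical value z_{0.01} = 2.326.
Power = Φ(δ − 2.326) + Φ(−δ − 2.326) = Φ(-1.711) + Φ(-2.942) = 0.0436 + 0.0016 = 0.0452.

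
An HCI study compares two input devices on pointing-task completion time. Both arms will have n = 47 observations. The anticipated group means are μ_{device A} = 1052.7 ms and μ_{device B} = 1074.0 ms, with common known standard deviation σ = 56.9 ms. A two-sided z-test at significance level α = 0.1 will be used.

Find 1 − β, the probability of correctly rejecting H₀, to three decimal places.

Power ≈ 0.568

Standardized effect: d = |μ_{device A} − μ_{device B}| / σ = |1052.7 − 1074.0| / 56.9 = 0.3743
Noncentrality parameter: δ = d·√(n/2) = 0.3743 × √(47/2) = 1.8147
Two-sided α = 0.1 → critical value z_{0.05} = 1.645.
Power = Φ(δ − 1.645) + Φ(−δ − 1.645) = Φ(0.170) + Φ(-3.460) = 0.5674 + 0.0003 = 0.5677.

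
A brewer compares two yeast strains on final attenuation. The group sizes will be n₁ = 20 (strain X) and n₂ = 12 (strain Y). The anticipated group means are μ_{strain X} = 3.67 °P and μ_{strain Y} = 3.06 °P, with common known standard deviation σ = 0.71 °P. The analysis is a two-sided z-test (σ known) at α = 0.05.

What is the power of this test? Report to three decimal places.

Power ≈ 0.653

Standardized effect: d = |μ_{strain X} − μ_{strain Y}| / σ = |3.67 − 3.06| / 0.71 = 0.8592
Noncentrality parameter: δ = d / √(1/n₁ + 1/n₂) = 0.8592 / √(1/20 + 1/12) = 2.3529
Critical value for a two-sided test at α = 0.05: z_{α/2} = 1.960.
Power = Φ(δ − 1.960) + Φ(−δ − 1.960) = Φ(0.393) + Φ(-4.313) = 0.6528 + 0.0000 = 0.6528.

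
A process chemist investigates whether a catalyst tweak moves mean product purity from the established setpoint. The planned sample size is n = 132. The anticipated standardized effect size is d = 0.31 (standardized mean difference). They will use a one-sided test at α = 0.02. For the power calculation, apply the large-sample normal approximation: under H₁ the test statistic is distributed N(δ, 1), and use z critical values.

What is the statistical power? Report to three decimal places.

Power ≈ 0.934

Noncentrality parameter: δ = d·√n = 0.31 × √132 = 3.5616
One-sided α = 0.02 → critical value z_{0.02} = 2.054.
Power = Φ(δ − 2.054) = Φ(1.508) = 0.9342.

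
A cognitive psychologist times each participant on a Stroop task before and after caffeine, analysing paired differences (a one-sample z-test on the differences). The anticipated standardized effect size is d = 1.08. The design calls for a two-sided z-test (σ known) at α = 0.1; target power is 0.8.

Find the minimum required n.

For power 0.8 need Φ(δ − z_{0.05}) = 0.8, so δ = z_{0.05} + z_{0.20} = 1.645 + 0.842 = 2.486.
(For δ > 0 the lower-tail rejection region contributes negligibly to power, so the one-term inversion is standard.)
δ = d·√n ⇒ n = (δ/d)² = (2.486 / 1.08)² = 5.30.
Rounding up, n = 6.

n = 6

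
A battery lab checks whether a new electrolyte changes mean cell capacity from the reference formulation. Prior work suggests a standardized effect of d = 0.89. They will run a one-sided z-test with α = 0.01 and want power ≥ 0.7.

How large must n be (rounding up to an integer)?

For power 0.7 need Φ(δ − z_{0.01}) = 0.7, so δ = z_{0.01} + z_{0.30} = 2.326 + 0.524 = 2.851.
δ = d·√n ⇒ n = (δ/d)² = (2.851 / 0.89)² = 10.26.
Round up to the next whole unit.

n = 11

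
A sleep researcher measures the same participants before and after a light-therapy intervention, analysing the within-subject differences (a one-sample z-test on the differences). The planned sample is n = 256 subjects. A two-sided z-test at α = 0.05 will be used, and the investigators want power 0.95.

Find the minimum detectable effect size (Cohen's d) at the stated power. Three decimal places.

Need Φ(δ − 1.960) = 0.95, so δ = 1.960 + 1.645 = 3.605.
(The second rejection-region term Φ(−δ − z_{α/2}) is negligible and dropped.)
δ = d·√n ⇒ d = δ/√n = 3.605/√256 = 0.2253.

d ≈ 0.225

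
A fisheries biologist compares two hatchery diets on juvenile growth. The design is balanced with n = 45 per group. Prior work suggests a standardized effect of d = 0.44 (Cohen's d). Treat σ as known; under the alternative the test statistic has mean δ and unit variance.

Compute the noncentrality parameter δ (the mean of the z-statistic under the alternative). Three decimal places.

δ ≈ 2.087

δ = d·√(n/2) = 0.44 × √(45/2) = 2.0871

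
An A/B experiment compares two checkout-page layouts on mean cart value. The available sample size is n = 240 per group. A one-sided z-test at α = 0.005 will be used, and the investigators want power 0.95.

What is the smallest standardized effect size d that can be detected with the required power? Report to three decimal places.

d ≈ 0.385

Required noncentrality: δ = z_{0.005} + z_{0.05} = 2.576 + 1.645 = 4.221.
δ = d·√(n/2) ⇒ d = δ/√(n/2) = 4.221/√(240/2) = 0.3853.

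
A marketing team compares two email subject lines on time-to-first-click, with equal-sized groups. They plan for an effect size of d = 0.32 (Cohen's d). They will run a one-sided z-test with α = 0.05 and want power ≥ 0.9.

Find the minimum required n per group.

n = 168 per group

For power 0.9 need Φ(δ − z_{0.05}) = 0.9, so δ = z_{0.05} + z_{0.10} = 1.645 + 1.282 = 2.926.
δ = d·√(n/2) ⇒ n = 2(δ/d)² = 2 × (2.926 / 0.32)² = 167.26.
Round up to the next whole unit.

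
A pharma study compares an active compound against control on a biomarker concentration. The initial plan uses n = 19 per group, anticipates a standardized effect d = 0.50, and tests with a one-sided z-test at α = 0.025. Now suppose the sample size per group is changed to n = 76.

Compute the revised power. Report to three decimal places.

With n = 76 per group: δ = d·√(n/2) = 0.50 × √(76/2) = 3.0822. Critical value z_{0.025} = 1.960.
Revised power = P(Z > 1.960 − δ) = Φ(1.122) = 0.8691.

Power ≈ 0.869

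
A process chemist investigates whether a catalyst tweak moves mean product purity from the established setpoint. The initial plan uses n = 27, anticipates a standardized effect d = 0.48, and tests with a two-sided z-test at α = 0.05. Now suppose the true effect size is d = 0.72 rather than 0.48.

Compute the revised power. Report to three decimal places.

Power ≈ 0.963

With d = 0.72: δ = d·√n = 0.72 × √27 = 3.7412. Critical value z_{0.025} = 1.960.
Revised power = Φ(δ − 1.960) + Φ(−δ − 1.960) = Φ(1.781) + Φ(-5.701) = 0.9626 + 0.0000 = 0.9626.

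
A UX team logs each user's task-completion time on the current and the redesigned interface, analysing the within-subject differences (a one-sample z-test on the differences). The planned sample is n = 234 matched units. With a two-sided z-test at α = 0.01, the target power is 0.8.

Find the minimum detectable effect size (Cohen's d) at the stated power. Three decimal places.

d ≈ 0.223

Required noncentrality: δ = z_{0.005} + z_{0.20} = 2.576 + 0.842 = 3.417.
(Lower-tail contribution to power is negligible for δ > 0.)
δ = d·√n ⇒ d = δ/√n = 3.417/√234 = 0.2234.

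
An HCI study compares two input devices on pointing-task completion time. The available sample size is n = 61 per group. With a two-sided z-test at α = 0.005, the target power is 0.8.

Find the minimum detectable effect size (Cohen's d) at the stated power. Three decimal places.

Need Φ(δ − 2.807) = 0.8, so δ = 2.807 + 0.842 = 3.649.
(The second rejection-region term Φ(−δ − z_{α/2}) is negligible and dropped.)
δ = d·√(n/2) ⇒ d = δ/√(n/2) = 3.649/√(61/2) = 0.6607.

d ≈ 0.661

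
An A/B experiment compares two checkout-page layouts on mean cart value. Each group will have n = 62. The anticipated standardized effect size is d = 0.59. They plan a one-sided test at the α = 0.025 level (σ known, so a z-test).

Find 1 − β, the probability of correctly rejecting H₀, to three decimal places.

Noncentrality parameter: δ = d·√(n/2) = 0.59 × √(62/2) = 3.2850
Critical value for a one-sided test at α = 0.025: z_α = 1.960.
Power = P(Z > 1.960 − δ) = Φ(1.325) = 0.9074.

Power ≈ 0.907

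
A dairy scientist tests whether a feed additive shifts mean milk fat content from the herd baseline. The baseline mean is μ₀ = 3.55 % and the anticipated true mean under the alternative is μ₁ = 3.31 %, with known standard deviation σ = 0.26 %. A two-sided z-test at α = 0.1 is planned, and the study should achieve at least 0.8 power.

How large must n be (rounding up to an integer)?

n = 8

Standardized effect: d = |μ₁ − μ₀| / σ = |3.31 − 3.55| / 0.26 = 0.9231
For power 0.8 need Φ(δ − z_{0.05}) = 0.8, so δ = z_{0.05} + z_{0.20} = 1.645 + 0.842 = 2.486.
(Ignoring the negligible lower-tail rejection probability gives the usual closed-form inversion.)
δ = d·√n ⇒ n = (δ/d)² = (2.486 / 0.9231)² = 7.26.
Rounding up, n = 8.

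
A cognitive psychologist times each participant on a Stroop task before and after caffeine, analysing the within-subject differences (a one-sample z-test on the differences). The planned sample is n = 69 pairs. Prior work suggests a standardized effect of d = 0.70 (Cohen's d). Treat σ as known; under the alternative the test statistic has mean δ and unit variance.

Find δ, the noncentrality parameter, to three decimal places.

δ = d·√n = 0.70 × √69 = 5.8146

δ ≈ 5.815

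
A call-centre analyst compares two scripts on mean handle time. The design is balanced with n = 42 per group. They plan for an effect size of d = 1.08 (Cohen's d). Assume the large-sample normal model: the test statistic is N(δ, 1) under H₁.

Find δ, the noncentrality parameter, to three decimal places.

δ ≈ 4.949

The noncentrality parameter scales effect size by the design's sample-size factor: δ = d·√(n/2) = 1.08 × √(42/2) = 4.9492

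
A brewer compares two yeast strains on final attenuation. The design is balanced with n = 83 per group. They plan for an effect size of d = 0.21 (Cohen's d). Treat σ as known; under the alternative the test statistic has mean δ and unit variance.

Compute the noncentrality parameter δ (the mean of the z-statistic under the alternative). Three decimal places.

δ = d·√(n/2) = 0.21 × √(83/2) = 1.3528

δ ≈ 1.353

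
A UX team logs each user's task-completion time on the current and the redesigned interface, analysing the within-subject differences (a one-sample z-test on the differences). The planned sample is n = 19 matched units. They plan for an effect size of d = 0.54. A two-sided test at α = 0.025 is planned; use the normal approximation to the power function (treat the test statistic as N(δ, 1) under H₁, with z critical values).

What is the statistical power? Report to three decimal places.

Power ≈ 0.545

Noncentrality parameter: λ = d·√n = 0.54 × √19 = 2.3538
Critical value for a two-sided test at α = 0.025: z_{α/2} = 2.241.
Power = Φ(λ − 2.241) + Φ(−λ − 2.241) = Φ(0.112) + Φ(-4.595) = 0.5447 + 0.0000 = 0.5448.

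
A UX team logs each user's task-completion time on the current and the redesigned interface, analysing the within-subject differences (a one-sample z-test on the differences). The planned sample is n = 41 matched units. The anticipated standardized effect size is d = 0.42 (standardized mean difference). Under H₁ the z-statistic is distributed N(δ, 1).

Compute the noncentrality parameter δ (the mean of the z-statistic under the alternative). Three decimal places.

δ ≈ 2.689

δ = d·√n = 0.42 × √41 = 2.6893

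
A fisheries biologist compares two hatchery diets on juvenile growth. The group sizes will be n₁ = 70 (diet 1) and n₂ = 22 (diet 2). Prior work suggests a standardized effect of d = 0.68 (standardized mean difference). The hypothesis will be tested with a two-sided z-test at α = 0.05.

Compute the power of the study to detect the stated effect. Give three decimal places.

Power ≈ 0.795

Noncentrality parameter: δ = d / √(1/n₁ + 1/n₂) = 0.68 / √(1/70 + 1/22) = 2.7821
Two-sided α = 0.05 → critical value z_{0.025} = 1.960.
Power = Φ(δ − 1.960) + Φ(−δ − 1.960) = Φ(0.822) + Φ(-4.742) = 0.7945 + 0.0000 = 0.7945.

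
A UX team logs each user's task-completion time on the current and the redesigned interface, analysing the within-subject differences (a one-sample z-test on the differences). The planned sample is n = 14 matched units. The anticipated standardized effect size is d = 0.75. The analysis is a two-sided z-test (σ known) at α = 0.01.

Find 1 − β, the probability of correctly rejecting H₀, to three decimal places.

Power ≈ 0.591

Noncentrality parameter: δ = d·√n = 0.75 × √14 = 2.8062
Critical value for a two-sided test at α = 0.01: z_{α/2} = 2.576.
Power = Φ(δ − 2.576) + Φ(−δ − 2.576) = Φ(0.230) + Φ(-5.382) = 0.5911 + 0.0000 = 0.5911.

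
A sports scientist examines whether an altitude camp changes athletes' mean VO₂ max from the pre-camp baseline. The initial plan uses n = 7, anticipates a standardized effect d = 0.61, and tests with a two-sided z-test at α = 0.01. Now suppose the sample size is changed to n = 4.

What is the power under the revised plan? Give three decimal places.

Power ≈ 0.088

With n = 4: δ = d·√n = 0.61 × √4 = 1.2200. Critical value z_{0.005} = 2.576.
Revised power = Φ(δ − 2.576) + Φ(−δ − 2.576) = Φ(-1.356) + Φ(-3.796) = 0.0876 + 0.0001 = 0.0877.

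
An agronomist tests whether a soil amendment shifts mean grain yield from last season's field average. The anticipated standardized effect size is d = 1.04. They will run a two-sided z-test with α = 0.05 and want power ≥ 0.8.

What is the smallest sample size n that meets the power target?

n = 8

For power 0.8 need Φ(δ − z_{0.025}) = 0.8, so δ = z_{0.025} + z_{0.20} = 1.960 + 0.842 = 2.802.
(The Φ(−δ − z_{α/2}) term is vanishingly small for δ > 0 and is dropped in the standard sample-size formula.)
δ = d·√n ⇒ n = (δ/d)² = (2.802 / 1.04)² = 7.26.
Round up to the next whole unit.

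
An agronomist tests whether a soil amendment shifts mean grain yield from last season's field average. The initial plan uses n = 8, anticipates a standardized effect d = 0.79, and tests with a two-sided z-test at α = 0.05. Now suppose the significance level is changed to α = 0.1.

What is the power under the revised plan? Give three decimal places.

Power ≈ 0.722

δ = d·√n = 0.79 × √8 = 2.2345 (unchanged). New critical value: z_{0.05} = 1.645.
Revised power = Φ(δ − 1.645) + Φ(−δ − 1.645) = Φ(0.590) + Φ(-3.879) = 0.7223 + 0.0001 = 0.7223.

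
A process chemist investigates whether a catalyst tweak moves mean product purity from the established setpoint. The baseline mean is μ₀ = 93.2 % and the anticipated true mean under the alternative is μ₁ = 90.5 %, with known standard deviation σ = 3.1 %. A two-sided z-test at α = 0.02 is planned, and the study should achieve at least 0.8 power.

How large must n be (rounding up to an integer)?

n = 14

Standardized effect: d = |μ₁ − μ₀| / σ = |90.5 − 93.2| / 3.1 = 0.8710
For power 0.8 need Φ(δ − z_{0.01}) = 0.8, so δ = z_{0.01} + z_{0.20} = 2.326 + 0.842 = 3.168.
(For δ > 0 the lower-tail rejection region contributes negligibly to power, so the one-term inversion is standard.)
δ = d·√n ⇒ n = (δ/d)² = (3.168 / 0.8710)² = 13.23.
Round up to the next whole unit.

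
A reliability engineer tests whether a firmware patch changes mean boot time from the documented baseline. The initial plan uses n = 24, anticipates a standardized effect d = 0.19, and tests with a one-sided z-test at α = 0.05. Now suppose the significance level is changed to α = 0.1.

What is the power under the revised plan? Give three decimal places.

Power ≈ 0.363

δ = d·√n = 0.19 × √24 = 0.9308 (unchanged). New critical value: z_{0.1} = 1.282.
Revised power = Φ(δ − 1.282) = Φ(-0.351) = 0.3629.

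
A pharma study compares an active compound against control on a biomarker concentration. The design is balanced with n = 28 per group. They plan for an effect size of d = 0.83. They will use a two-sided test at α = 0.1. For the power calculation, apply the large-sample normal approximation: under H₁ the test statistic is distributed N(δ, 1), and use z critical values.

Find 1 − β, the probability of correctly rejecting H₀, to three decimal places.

Power ≈ 0.928

Noncentrality parameter: δ = d·√(n/2) = 0.83 × √(28/2) = 3.1056
Two-sided α = 0.1 → critical value z_{0.05} = 1.645.
Power = Φ(δ − 1.645) + Φ(−δ − 1.645) = Φ(1.461) + Φ(-4.750) = 0.9280 + 0.0000 = 0.9280.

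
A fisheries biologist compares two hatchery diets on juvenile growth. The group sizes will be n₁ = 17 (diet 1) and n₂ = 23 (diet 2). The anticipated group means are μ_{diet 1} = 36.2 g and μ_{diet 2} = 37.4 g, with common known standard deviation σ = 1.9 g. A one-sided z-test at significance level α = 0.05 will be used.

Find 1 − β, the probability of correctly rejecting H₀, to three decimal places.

Standardized effect: d = |μ_{diet 1} − μ_{diet 2}| / σ = |36.2 − 37.4| / 1.9 = 0.6316
Noncentrality parameter: δ = d / √(1/n₁ + 1/n₂) = 0.6316 / √(1/17 + 1/23) = 1.9746
Critical value for a one-sided test at α = 0.05: z_α = 1.645.
Power = Φ(δ − 1.645) = Φ(0.330) = 0.6292.

Power ≈ 0.629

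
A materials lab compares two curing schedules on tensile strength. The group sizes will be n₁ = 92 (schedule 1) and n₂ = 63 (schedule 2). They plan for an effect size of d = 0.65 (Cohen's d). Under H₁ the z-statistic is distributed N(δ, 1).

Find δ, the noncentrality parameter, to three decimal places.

The noncentrality parameter scales effect size by the design's sample-size factor: δ = d / √(1/n₁ + 1/n₂) = 0.65 / √(1/92 + 1/63) = 3.9748

δ ≈ 3.975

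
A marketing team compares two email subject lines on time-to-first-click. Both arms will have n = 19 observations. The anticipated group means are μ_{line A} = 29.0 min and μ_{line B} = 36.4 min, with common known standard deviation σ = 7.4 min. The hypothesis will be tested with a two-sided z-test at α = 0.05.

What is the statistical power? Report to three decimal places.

Standardized effect: d = |μ_{line A} − μ_{line B}| / σ = |29.0 − 36.4| / 7.4 = 1.0000
Noncentrality parameter: δ = d·√(n/2) = 1.0000 × √(19/2) = 3.0822
Critical value for a two-sided test at α = 0.05: z_{α/2} = 1.960.
Power = Φ(δ − 1.960) + Φ(−δ − 1.960) = Φ(1.122) + Φ(-5.042) = 0.8691 + 0.0000 = 0.8691.

Power ≈ 0.869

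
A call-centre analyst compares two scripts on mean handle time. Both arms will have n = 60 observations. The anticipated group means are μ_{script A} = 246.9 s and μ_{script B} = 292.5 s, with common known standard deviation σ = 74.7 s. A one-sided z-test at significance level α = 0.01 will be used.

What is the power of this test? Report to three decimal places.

Power ≈ 0.845

Standardized effect: d = |μ_{script A} − μ_{script B}| / σ = |246.9 − 292.5| / 74.7 = 0.6104
Noncentrality parameter: δ = d·√(n/2) = 0.6104 × √(60/2) = 3.3435
Critical value for a one-sided test at α = 0.01: z_α = 2.326.
Power = P(Z > 2.326 − δ) = Φ(1.017) = 0.8455.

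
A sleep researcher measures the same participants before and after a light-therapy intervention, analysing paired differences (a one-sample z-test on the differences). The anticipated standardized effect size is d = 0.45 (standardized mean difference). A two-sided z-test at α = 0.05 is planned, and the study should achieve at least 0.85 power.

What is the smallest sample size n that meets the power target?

n = 45

Set Φ(δ − 1.960) = 0.85; then δ − 1.960 = Φ⁻¹(0.85) = 1.036, giving δ = 2.996.
(For δ > 0 the lower-tail rejection region contributes negligibly to power, so the one-term inversion is standard.)
δ = d·√n ⇒ n = (δ/d)² = (2.996 / 0.45)² = 44.34.
Round up to the next whole unit.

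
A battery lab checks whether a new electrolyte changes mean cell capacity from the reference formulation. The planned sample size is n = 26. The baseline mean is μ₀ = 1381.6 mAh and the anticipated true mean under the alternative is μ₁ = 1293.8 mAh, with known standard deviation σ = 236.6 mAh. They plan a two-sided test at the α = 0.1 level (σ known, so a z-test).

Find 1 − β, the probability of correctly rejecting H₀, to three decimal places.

Standardized effect: d = |μ₁ − μ₀| / σ = |1293.8 − 1381.6| / 236.6 = 0.3711
Noncentrality parameter: δ = d·√n = 0.3711 × √26 = 1.8922
Critical value for a two-sided test at α = 0.1: z_{α/2} = 1.645.
Power = Φ(δ − 1.645) + Φ(−δ − 1.645) = Φ(0.247) + Φ(-3.537) = 0.5977 + 0.0002 = 0.5979.

Power ≈ 0.598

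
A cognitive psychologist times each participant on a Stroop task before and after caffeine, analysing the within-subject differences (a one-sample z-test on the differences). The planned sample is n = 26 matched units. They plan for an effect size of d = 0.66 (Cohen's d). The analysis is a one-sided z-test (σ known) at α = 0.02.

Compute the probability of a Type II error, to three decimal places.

β ≈ 0.095

Noncentrality parameter: δ = d·√n = 0.66 × √26 = 3.3654
Critical value for a one-sided test at α = 0.02: z_α = 2.054.
Power = P(Z > 2.054 − δ) = Φ(1.312) = 0.9052.
Type II error: β = 1 − power = 1 − 0.9052 = 0.0948.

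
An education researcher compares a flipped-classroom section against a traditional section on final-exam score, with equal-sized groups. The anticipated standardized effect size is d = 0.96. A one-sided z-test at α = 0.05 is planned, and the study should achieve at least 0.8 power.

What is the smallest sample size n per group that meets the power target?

For power 0.8 need Φ(δ − z_{0.05}) = 0.8, so δ = z_{0.05} + z_{0.20} = 1.645 + 0.842 = 2.486.
δ = d·√(n/2) ⇒ n = 2(δ/d)² = 2 × (2.486 / 0.96)² = 13.42.
Rounding up, n = 14 per group.

n = 14 per group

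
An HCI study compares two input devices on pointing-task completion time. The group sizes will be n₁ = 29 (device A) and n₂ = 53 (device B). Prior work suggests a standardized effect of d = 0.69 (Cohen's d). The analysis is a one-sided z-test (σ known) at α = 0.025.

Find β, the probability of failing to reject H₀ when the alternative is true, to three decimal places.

Noncentrality parameter: δ = d / √(1/n₁ + 1/n₂) = 0.69 / √(1/29 + 1/53) = 2.9873
Critical value for a one-sided test at α = 0.025: z_α = 1.960.
Power = P(Z > 1.960 − δ) = Φ(1.027) = 0.8479.
Type II error: β = 1 − power = 1 − 0.8479 = 0.1521.

β ≈ 0.152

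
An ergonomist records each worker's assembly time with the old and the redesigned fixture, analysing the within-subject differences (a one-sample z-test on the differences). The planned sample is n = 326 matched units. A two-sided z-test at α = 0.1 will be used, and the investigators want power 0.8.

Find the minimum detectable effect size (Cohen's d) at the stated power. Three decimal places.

d ≈ 0.138

Need Φ(δ − 1.645) = 0.8, so δ = 1.645 + 0.842 = 2.486.
(Lower-tail contribution to power is negligible for δ > 0.)
δ = d·√n ⇒ d = δ/√n = 2.486/√326 = 0.1377.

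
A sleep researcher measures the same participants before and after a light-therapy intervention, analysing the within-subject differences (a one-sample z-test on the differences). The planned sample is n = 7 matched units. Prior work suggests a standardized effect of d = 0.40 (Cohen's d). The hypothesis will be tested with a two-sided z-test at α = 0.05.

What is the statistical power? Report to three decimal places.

Noncentrality parameter: δ = d·√n = 0.40 × √7 = 1.0583
Critical value for a two-sided test at α = 0.05: z_{α/2} = 1.960.
Power = Φ(δ − 1.960) + Φ(−δ − 1.960) = Φ(-0.902) + Φ(-3.018) = 0.1836 + 0.0013 = 0.1849.

Power ≈ 0.185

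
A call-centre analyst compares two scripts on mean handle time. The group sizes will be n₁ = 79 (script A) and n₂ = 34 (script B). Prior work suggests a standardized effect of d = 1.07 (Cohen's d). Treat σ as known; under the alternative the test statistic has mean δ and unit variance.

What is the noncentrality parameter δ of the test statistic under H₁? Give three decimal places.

δ ≈ 5.217

The noncentrality parameter scales effect size by the design's sample-size factor: δ = d / √(1/n₁ + 1/n₂) = 1.07 / √(1/79 + 1/34) = 5.2167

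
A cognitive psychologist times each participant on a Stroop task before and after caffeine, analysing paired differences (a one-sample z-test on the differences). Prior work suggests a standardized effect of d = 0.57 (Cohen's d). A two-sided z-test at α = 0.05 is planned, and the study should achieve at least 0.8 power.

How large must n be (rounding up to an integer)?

n = 25

For power 0.8 need Φ(δ − z_{0.025}) = 0.8, so δ = z_{0.025} + z_{0.20} = 1.960 + 0.842 = 2.802.
(The Φ(−δ − z_{α/2}) term is vanishingly small for δ > 0 and is dropped in the standard sample-size formula.)
δ = d·√n ⇒ n = (δ/d)² = (2.802 / 0.57)² = 24.16.
Rounding up, n = 25.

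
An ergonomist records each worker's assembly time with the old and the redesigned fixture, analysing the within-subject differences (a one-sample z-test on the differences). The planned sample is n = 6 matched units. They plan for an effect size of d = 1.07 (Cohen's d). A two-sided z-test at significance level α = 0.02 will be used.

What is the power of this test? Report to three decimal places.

Power ≈ 0.616

Noncentrality parameter: δ = d·√n = 1.07 × √6 = 2.6210
Two-sided α = 0.02 → critical value z_{0.01} = 2.326.
Power = Φ(δ − 2.326) + Φ(−δ − 2.326) = Φ(0.295) + Φ(-4.947) = 0.6159 + 0.0000 = 0.6159.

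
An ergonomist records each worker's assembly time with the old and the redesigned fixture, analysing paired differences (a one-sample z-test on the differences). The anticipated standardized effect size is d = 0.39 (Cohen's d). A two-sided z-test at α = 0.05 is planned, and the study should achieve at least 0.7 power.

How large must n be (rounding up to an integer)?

n = 41

Set Φ(δ − 1.960) = 0.7; then δ − 1.960 = Φ⁻¹(0.7) = 0.524, giving δ = 2.484.
(The Φ(−δ − z_{α/2}) term is vanishingly small for δ > 0 and is dropped in the standard sample-size formula.)
δ = d·√n ⇒ n = (δ/d)² = (2.484 / 0.39)² = 40.58.
Round up to the next whole unit.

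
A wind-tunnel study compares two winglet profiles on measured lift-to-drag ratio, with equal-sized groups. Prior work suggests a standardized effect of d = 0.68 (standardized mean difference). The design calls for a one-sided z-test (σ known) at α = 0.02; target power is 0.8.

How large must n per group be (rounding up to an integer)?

For power 0.8 need Φ(δ − z_{0.02}) = 0.8, so δ = z_{0.02} + z_{0.20} = 2.054 + 0.842 = 2.895.
δ = d·√(n/2) ⇒ n = 2(δ/d)² = 2 × (2.895 / 0.68)² = 36.26.
Rounding up, n = 37 per group.

n = 37 per group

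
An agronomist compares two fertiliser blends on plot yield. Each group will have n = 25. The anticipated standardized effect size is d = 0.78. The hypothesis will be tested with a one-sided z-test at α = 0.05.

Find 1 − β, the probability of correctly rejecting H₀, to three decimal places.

Noncentrality parameter: δ = d·√(n/2) = 0.78 × √(25/2) = 2.7577
Critical value for a one-sided test at α = 0.05: z_α = 1.645.
Power = Φ(δ − 1.645) = Φ(1.113) = 0.8671.

Power ≈ 0.867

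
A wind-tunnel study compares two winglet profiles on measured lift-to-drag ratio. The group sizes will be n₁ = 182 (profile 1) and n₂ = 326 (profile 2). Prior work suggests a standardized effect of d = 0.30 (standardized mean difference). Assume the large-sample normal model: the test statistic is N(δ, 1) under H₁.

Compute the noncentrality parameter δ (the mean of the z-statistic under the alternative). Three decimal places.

δ ≈ 3.242

The noncentrality parameter scales effect size by the design's sample-size factor: δ = d / √(1/n₁ + 1/n₂) = 0.30 / √(1/182 + 1/326) = 3.2422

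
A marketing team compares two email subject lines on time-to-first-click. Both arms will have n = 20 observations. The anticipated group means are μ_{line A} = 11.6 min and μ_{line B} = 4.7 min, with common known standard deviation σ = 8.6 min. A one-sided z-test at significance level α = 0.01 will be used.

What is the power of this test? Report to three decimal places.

Power ≈ 0.583

Standardized effect: d = |μ_{line A} − μ_{line B}| / σ = |11.6 − 4.7| / 8.6 = 0.8023
Noncentrality parameter: δ = d·√(n/2) = 0.8023 × √(20/2) = 2.5372
One-sided α = 0.01 → critical value z_{0.01} = 2.326.
Power = P(Z > 2.326 − δ) = Φ(0.211) = 0.5835.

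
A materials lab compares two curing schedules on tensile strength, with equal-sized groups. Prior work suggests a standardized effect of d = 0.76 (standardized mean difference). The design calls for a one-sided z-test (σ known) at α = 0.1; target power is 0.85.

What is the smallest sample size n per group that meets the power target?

Set Φ(δ − 1.282) = 0.85; then δ − 1.282 = Φ⁻¹(0.85) = 1.036, giving δ = 2.318.
δ = d·√(n/2) ⇒ n = 2(δ/d)² = 2 × (2.318 / 0.76)² = 18.60.
Round up to the next whole unit.

n = 19 per group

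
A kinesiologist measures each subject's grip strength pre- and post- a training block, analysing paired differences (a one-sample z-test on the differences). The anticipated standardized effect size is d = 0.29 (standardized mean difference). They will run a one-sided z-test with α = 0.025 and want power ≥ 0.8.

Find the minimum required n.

For power 0.8 need Φ(δ − z_{0.025}) = 0.8, so δ = z_{0.025} + z_{0.20} = 1.960 + 0.842 = 2.802.
δ = d·√n ⇒ n = (δ/d)² = (2.802 / 0.29)² = 93.33.
Round up to the next whole unit.

n = 94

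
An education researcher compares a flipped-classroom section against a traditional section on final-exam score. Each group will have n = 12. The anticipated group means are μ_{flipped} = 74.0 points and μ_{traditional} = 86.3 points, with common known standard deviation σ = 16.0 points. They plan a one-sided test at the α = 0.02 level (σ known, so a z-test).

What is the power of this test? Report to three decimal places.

Power ≈ 0.432

Standardized effect: d = |μ_{flipped} − μ_{traditional}| / σ = |74.0 − 86.3| / 16.0 = 0.7688
Noncentrality parameter: δ = d·√(n/2) = 0.7688 × √(12/2) = 1.8830
Critical value for a one-sided test at α = 0.02: z_α = 2.054.
Power = P(Z > 2.054 − δ) = Φ(-0.171) = 0.4322.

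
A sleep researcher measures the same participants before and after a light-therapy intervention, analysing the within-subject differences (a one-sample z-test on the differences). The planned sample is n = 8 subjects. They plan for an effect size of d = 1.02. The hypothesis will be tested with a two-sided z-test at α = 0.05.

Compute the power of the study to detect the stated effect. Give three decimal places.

Noncentrality parameter: δ = d·√n = 1.02 × √8 = 2.8850
Two-sided α = 0.05 → critical value z_{0.025} = 1.960.
Power = Φ(δ − 1.960) + Φ(−δ − 1.960) = Φ(0.925) + Φ(-4.845) = 0.8225 + 0.0000 = 0.8225.

Power ≈ 0.823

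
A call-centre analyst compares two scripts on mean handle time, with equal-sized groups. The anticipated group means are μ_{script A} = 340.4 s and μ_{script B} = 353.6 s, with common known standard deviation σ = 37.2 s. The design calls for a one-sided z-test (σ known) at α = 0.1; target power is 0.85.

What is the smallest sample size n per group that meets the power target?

n = 86 per group

Standardized effect: d = |μ_{script A} − μ_{script B}| / σ = |340.4 − 353.6| / 37.2 = 0.3548
Set Φ(δ − 1.282) = 0.85; then δ − 1.282 = Φ⁻¹(0.85) = 1.036, giving δ = 2.318.
δ = d·√(n/2) ⇒ n = 2(δ/d)² = 2 × (2.318 / 0.3548)² = 85.35.
Rounding up, n = 86 per group.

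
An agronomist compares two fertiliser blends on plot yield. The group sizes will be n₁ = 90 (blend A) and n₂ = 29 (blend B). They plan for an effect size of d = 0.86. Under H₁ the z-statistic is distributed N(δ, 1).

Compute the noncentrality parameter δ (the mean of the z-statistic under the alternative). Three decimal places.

δ ≈ 4.028

δ = d / √(1/n₁ + 1/n₂) = 0.86 / √(1/90 + 1/29) = 4.0276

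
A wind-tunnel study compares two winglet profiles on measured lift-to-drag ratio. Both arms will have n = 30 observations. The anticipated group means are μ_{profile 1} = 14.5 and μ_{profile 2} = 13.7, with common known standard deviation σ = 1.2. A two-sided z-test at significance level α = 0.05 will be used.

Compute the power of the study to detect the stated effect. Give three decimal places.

Standardized effect: d = |μ_{profile 1} − μ_{profile 2}| / σ = |14.5 − 13.7| / 1.2 = 0.6667
Noncentrality parameter: δ = d·√(n/2) = 0.6667 × √(30/2) = 2.5820
Critical value for a two-sided test at α = 0.05: z_{α/2} = 1.960.
Power = Φ(δ − 1.960) + Φ(−δ − 1.960) = Φ(0.622) + Φ(-4.542) = 0.7330 + 0.0000 = 0.7330.

Power ≈ 0.733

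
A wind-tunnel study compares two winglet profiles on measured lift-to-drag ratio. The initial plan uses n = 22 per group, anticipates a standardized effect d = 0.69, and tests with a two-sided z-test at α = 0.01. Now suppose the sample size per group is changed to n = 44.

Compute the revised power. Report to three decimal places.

With n = 44 per group: δ = d·√(n/2) = 0.69 × √(44/2) = 3.2364. Critical value z_{0.005} = 2.576.
Revised power = Φ(δ − 2.576) + Φ(−δ − 2.576) = Φ(0.661) + Φ(-5.812) = 0.7456 + 0.0000 = 0.7456.

Power ≈ 0.746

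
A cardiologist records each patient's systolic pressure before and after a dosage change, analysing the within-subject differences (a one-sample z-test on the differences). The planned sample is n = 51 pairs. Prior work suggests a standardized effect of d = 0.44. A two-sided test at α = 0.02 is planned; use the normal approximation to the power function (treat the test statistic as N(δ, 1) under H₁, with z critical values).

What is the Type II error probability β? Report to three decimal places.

β ≈ 0.207

Noncentrality parameter: δ = d·√n = 0.44 × √51 = 3.1422
Critical value for a two-sided test at α = 0.02: z_{α/2} = 2.326.
Power = Φ(δ − 2.326) + Φ(−δ − 2.326) = Φ(0.816) + Φ(-5.469) = 0.7927 + 0.0000 = 0.7927.
Type II error: β = 1 − power = 1 − 0.7927 = 0.2073.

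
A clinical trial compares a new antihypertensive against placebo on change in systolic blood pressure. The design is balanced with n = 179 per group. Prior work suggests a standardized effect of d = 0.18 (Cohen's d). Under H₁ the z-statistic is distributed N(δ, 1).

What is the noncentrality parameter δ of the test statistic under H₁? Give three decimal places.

δ ≈ 1.703

The noncentrality parameter scales effect size by the design's sample-size factor: δ = d·√(n/2) = 0.18 × √(179/2) = 1.7029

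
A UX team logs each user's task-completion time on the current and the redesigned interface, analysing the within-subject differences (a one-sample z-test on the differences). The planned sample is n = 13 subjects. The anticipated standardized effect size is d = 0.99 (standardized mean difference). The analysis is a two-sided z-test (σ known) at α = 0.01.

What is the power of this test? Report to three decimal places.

Noncentrality parameter: δ = d·√n = 0.99 × √13 = 3.5695
Two-sided α = 0.01 → critical value z_{0.005} = 2.576.
Power = Φ(δ − 2.576) + Φ(−δ − 2.576) = Φ(0.994) + Φ(-6.145) = 0.8398 + 0.0000 = 0.8398.

Power ≈ 0.840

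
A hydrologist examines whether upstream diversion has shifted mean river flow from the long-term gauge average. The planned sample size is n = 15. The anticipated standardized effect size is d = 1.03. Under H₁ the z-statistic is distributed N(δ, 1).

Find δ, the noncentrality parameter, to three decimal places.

The noncentrality parameter scales effect size by the design's sample-size factor: δ = d·√n = 1.03 × √15 = 3.9892

δ ≈ 3.989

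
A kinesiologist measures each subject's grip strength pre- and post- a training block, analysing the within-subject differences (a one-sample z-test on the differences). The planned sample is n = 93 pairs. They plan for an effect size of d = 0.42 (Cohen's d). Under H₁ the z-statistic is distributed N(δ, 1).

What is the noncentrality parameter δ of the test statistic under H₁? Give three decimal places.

δ ≈ 4.050

δ = d·√n = 0.42 × √93 = 4.0503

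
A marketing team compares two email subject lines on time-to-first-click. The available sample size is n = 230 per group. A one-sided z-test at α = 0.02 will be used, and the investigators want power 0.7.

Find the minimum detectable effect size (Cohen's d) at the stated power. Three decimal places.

Need Φ(δ − 2.054) = 0.7, so δ = 2.054 + 0.524 = 2.578.
δ = d·√(n/2) ⇒ d = δ/√(n/2) = 2.578/√(230/2) = 0.2404.

d ≈ 0.240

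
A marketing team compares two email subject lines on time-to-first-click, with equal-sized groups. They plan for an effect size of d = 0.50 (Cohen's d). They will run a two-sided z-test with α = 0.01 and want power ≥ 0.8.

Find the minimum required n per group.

n = 94 per group

Set Φ(δ − 2.576) = 0.8; then δ − 2.576 = Φ⁻¹(0.8) = 0.842, giving δ = 3.417.
(For δ > 0 the lower-tail rejection region contributes negligibly to power, so the one-term inversion is standard.)
δ = d·√(n/2) ⇒ n = 2(δ/d)² = 2 × (3.417 / 0.50)² = 93.43.
Rounding up, n = 94 per group.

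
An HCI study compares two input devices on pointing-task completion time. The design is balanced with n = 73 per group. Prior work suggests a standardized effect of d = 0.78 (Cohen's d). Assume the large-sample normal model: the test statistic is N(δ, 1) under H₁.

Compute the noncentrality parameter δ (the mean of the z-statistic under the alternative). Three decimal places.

δ = d·√(n/2) = 0.78 × √(73/2) = 4.7124

δ ≈ 4.712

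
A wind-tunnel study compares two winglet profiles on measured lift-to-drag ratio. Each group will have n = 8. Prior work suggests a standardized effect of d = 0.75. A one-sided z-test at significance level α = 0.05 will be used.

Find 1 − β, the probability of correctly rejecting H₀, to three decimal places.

Noncentrality parameter: δ = d·√(n/2) = 0.75 × √(8/2) = 1.5000
One-sided α = 0.05 → critical value z_{0.05} = 1.645.
Power = P(Z > 1.645 − δ) = Φ(-0.145) = 0.4424.

Power ≈ 0.442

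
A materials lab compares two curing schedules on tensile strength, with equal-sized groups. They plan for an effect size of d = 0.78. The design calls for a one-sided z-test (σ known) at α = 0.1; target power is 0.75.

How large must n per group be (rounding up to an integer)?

Set Φ(δ − 1.282) = 0.75; then δ − 1.282 = Φ⁻¹(0.75) = 0.674, giving δ = 1.956.
δ = d·√(n/2) ⇒ n = 2(δ/d)² = 2 × (1.956 / 0.78)² = 12.58.
Round up to the next whole unit.

n = 13 per group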